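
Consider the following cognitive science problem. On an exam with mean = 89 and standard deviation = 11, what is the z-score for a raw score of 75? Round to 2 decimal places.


z = (X - mu) / sigma
= (75 - 89) / 11
= -14 / 11
= -1.27


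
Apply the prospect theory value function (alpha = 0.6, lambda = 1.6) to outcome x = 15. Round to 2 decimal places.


Since x = 15 >= 0, use v(x) = x^0.6
15^0.6 = 5.0776
v(15) = 5.08


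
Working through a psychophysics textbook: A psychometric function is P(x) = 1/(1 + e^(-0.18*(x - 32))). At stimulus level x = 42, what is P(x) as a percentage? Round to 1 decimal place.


P(x) = 1/(1 + e^(-0.18*(42 - 32)))
Exponent = -0.18 * 10 = -1.8
e^(-1.8) = 0.165299
P = 1/(1 + 0.165299) = 0.858149
Percentage = 85.8


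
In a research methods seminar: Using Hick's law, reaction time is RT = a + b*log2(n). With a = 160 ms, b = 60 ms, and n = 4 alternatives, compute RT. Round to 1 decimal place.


RT = 160 + 60 * log2(4)
log2(4) = 2.0
RT = 160 + 60 * 2.0
= 160 + 120.0
= 280.0 ms


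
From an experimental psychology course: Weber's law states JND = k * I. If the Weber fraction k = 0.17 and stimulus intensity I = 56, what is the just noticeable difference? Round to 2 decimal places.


JND = k * I
JND = 0.17 * 56
= 9.52


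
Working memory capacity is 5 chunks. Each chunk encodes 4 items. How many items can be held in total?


Total items = chunks * items_per_chunk
= 5 * 4
= 20


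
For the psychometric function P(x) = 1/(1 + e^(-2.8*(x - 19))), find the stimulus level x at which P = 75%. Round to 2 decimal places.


At P = 0.75: 0.75 = 1/(1 + e^(-k*(x-x0)))
Solving: e^(-k*(x-x0)) = 1/3
x = x0 + ln(3)/k
ln(3) = 1.0986
x = 19 + 1.0986/2.8
= 19 + 0.3924
= 19.39


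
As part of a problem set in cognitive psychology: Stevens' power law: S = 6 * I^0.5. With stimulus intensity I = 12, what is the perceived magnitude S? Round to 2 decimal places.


S = 6 * 12^0.5
12^0.5 = 3.4641
S = 6 * 3.4641
= 20.78


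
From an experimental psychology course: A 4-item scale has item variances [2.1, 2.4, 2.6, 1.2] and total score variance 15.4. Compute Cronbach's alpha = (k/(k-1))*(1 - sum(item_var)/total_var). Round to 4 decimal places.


alpha = (k/(k-1)) * (1 - sum(s_i^2)/s_total^2)
sum(item variances) = 8.3
k/(k-1) = 4/3 = 1.333333
1 - 8.3/15.4 = 1 - 0.538961 = 0.461039
alpha = 1.333333 * 0.461039
= 0.6147


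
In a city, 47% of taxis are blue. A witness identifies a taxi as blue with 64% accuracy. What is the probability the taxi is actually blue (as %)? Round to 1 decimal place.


P(blue | says blue) = P(says blue | blue)*P(blue) / [P(says blue | blue)*P(blue) + P(says blue | not blue)*P(not blue)]
Numerator = 0.64 * 0.47 = 0.3008
False identification = 0.36 * 0.53 = 0.1908
P = 0.3008 / (0.3008 + 0.1908)
= 0.3008 / 0.4916
As percentage = 61.2


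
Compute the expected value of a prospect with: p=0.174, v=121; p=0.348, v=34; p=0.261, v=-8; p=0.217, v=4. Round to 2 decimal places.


EU = sum(p_i * v_i)
0.174 * 121 = 21.054
0.348 * 34 = 11.832
0.261 * -8 = -2.088
0.217 * 4 = 0.868
EU = 21.054 + 11.832 + -2.088 + 0.868
= 31.67


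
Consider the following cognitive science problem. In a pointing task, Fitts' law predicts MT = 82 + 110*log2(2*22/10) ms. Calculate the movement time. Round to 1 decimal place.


MT = 82 + 110 * log2(2*22/10)
2D/W = 4.4
log2(4.4) = 2.1375
MT = 82 + 110 * 2.1375
= 317.1 ms


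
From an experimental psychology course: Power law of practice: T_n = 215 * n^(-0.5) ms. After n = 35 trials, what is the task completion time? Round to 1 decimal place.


T_n = 215 * 35^(-0.5)
35^(-0.5) = 0.169031
T_n = 215 * 0.169031
= 36.3 ms


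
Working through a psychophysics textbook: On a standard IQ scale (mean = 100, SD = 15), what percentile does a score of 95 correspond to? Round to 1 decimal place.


z = (IQ - mean) / SD
z = (95 - 100) / 15 = -0.3333
Percentile = Phi(-0.3333) * 100
Phi(-0.3333) = 0.369454
= 36.9


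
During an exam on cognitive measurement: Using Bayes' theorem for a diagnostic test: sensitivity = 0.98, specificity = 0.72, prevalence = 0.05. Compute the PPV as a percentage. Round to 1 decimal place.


PPV = (sens * prev) / (sens * prev + (1-spec) * (1-prev))
Numerator = 0.98 * 0.05 = 0.049
P(positive and no disease) = (1 - spec) * (1 - prev) = (1 - 0.72) * (1 - 0.05) = 0.266
Denominator = 0.049 + 0.266 = 0.315
PPV = 0.049 / 0.315 = 0.155556
As percentage = 15.6


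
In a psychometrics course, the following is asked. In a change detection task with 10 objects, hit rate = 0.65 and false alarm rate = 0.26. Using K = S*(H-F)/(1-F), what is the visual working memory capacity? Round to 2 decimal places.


K = S * (H - F) / (1 - F)
H - F = 0.39
1 - F = 0.74
K = 10 * 0.39 / 0.74
= 5.27


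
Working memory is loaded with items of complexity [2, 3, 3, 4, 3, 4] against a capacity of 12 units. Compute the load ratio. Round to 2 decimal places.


Total complexity = 2 + 3 + 3 + 4 + 3 + 4 = 19
Load = total / capacity = 19 / 12
= 1.58


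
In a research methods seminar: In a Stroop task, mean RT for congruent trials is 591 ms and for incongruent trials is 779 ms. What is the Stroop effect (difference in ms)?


Stroop effect = RT(incongruent) - RT(congruent)
= 779 - 591
= 188 ms


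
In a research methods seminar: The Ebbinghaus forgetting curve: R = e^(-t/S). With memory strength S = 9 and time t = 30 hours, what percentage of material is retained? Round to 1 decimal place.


R = e^(-t/S)
-t/S = -30/9 = -3.333333
R = e^(-3.333333) = 0.035674
Percentage = 0.035674 * 100
= 3.6


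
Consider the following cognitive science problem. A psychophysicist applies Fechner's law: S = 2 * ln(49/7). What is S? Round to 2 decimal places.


S = 2 * ln(49/7)
I/I0 = 7.0
ln(7.0) = 1.9459
S = 2 * 1.9459
= 3.89


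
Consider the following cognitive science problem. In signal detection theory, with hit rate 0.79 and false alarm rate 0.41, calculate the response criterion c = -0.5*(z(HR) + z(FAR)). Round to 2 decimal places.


c = -0.5 * (z(HR) + z(FAR))
z(0.79) = 0.8064
z(0.41) = -0.2275
c = -0.5 * (0.8064 + -0.2275)
= -0.5 * 0.5789
= -0.29


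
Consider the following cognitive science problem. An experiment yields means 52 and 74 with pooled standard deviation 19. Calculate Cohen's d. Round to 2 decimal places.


Cohen's d = (M1 - M2) / S_pooled
= (52 - 74) / 19
= -22 / 19
= -1.16


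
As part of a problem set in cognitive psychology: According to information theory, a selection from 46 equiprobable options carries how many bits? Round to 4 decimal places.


H = log2(n)
H = log2(46)
= 5.5236


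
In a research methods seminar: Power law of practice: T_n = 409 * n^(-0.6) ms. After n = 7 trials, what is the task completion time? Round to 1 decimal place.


T_n = 409 * 7^(-0.6)
7^(-0.6) = 0.311129
T_n = 409 * 0.311129
= 127.3 ms


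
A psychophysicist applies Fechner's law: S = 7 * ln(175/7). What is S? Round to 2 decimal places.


S = 7 * ln(175/7)
I/I0 = 25.0
ln(25.0) = 3.2189
S = 7 * 3.2189
= 22.53


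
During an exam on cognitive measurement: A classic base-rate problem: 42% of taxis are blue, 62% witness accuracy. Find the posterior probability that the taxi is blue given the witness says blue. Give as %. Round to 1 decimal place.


P(blue | says blue) = P(says blue | blue)*P(blue) / [P(says blue | blue)*P(blue) + P(says blue | not blue)*P(not blue)]
Numerator = 0.62 * 0.42 = 0.2604
False identification = 0.38 * 0.58 = 0.2204
P = 0.2604 / (0.2604 + 0.2204)
= 0.2604 / 0.4808
As percentage = 54.2


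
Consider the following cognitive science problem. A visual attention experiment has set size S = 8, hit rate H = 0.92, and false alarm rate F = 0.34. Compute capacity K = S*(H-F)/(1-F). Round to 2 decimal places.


K = S * (H - F) / (1 - F)
H - F = 0.58
1 - F = 0.66
K = 8 * 0.58 / 0.66
= 7.03


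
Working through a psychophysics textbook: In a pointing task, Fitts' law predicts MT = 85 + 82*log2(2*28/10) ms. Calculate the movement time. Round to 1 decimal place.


MT = 85 + 82 * log2(2*28/10)
2D/W = 5.6
log2(5.6) = 2.4854
MT = 85 + 82 * 2.4854
= 288.8 ms


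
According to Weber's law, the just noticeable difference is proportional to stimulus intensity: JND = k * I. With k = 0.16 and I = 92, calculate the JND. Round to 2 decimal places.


JND = k * I
JND = 0.16 * 92
= 14.72


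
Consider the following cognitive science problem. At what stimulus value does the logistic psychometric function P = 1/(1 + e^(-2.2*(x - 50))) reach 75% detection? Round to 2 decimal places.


At P = 0.75: 0.75 = 1/(1 + e^(-k*(x-x0)))
Solving: e^(-k*(x-x0)) = 1/3
x = x0 + ln(3)/k
ln(3) = 1.0986
x = 50 + 1.0986/2.2
= 50 + 0.4994
= 50.50


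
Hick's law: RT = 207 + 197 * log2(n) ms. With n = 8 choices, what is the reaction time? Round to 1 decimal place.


RT = 207 + 197 * log2(8)
log2(8) = 3.0
RT = 207 + 197 * 3.0
= 207 + 591.0
= 798.0 ms


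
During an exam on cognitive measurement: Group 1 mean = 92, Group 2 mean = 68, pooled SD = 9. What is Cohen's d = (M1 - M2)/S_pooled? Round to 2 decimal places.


Cohen's d = (M1 - M2) / S_pooled
= (92 - 68) / 9
= 24 / 9
= 2.67


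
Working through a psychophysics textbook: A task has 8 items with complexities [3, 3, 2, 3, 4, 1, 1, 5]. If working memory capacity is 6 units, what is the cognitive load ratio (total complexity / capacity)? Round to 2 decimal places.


Total complexity = 3 + 3 + 2 + 3 + 4 + 1 + 1 + 5 = 22
Load = total / capacity = 22 / 6
= 3.67


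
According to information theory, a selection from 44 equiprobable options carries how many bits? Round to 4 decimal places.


H = log2(n)
H = log2(44)
= 5.4594


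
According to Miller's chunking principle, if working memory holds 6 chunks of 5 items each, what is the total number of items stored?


Total items = chunks * items_per_chunk
= 6 * 5
= 30


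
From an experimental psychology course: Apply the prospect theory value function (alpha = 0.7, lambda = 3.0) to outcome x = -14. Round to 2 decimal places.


Since x = -14 < 0, use v(x) = -lambda*(-x)^alpha
(-x) = 14
14^0.7 = 6.3429
v(-14) = -3.0 * 6.3429
= -19.03


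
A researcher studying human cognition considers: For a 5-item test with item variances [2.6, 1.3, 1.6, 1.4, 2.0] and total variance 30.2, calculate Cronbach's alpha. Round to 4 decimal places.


alpha = (k/(k-1)) * (1 - sum(s_i^2)/s_total^2)
sum(item variances) = 8.9
k/(k-1) = 5/4 = 1.25
1 - 8.9/30.2 = 1 - 0.294702 = 0.705298
alpha = 1.25 * 0.705298
= 0.8816


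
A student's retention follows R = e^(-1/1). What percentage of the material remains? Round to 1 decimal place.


R = e^(-t/S)
-t/S = -1/1 = -1.0
R = e^(-1.0) = 0.367879
Percentage = 0.367879 * 100
= 36.8


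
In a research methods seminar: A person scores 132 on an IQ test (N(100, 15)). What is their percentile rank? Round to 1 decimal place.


z = (IQ - mean) / SD
z = (132 - 100) / 15 = 2.1333
Percentile = Phi(2.1333) * 100
Phi(2.1333) = 0.98355
= 98.4


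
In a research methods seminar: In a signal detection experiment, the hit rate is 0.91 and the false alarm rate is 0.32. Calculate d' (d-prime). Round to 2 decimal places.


d' = z(HR) - z(FAR)
z(0.91) = 1.3408
z(0.32) = -0.4677
d' = 1.3408 - -0.4677
= 1.81


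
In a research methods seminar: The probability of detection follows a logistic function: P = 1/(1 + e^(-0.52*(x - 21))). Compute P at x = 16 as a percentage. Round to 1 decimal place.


P(x) = 1/(1 + e^(-0.52*(16 - 21)))
Exponent = -0.52 * -5 = 2.6
e^(2.6) = 13.463738
P = 1/(1 + 13.463738) = 0.069138
Percentage = 6.9


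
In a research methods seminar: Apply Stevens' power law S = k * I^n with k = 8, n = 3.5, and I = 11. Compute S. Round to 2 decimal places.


S = 8 * 11^3.5
11^3.5 = 4414.4276
S = 8 * 4414.4276
= 35315.42


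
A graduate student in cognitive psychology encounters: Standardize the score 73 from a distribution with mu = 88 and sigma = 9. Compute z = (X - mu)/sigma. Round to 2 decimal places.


z = (X - mu) / sigma
= (73 - 88) / 9
= -15 / 9
= -1.67


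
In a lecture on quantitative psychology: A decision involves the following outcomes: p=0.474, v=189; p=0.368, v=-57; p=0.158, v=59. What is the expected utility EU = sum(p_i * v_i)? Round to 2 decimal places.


EU = sum(p_i * v_i)
0.474 * 189 = 89.586
0.368 * -57 = -20.976
0.158 * 59 = 9.322
EU = 89.586 + -20.976 + 9.322
= 77.93


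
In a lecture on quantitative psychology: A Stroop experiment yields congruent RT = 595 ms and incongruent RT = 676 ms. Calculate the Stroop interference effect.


Stroop effect = RT(incongruent) - RT(congruent)
= 676 - 595
= 81 ms


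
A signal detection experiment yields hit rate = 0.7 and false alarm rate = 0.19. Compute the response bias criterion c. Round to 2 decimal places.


c = -0.5 * (z(HR) + z(FAR))
z(0.7) = 0.5244
z(0.19) = -0.8779
c = -0.5 * (0.5244 + -0.8779)
= -0.5 * -0.3535
= 0.18


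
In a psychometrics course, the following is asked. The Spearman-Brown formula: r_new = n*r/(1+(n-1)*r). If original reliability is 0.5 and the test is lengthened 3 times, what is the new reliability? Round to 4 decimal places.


r_new = n*r / (1 + (n-1)*r)
Numerator = 3 * 0.5 = 1.5
Denominator = 1 + 2 * 0.5 = 2.0
r_new = 1.5 / 2.0
= 0.7500


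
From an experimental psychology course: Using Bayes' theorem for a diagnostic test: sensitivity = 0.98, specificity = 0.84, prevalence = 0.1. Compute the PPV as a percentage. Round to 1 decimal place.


PPV = (sens * prev) / (sens * prev + (1-spec) * (1-prev))
Numerator = 0.98 * 0.1 = 0.098
P(positive and no disease) = (1 - spec) * (1 - prev) = (1 - 0.84) * (1 - 0.1) = 0.144
Denominator = 0.098 + 0.144 = 0.242
PPV = 0.098 / 0.242 = 0.404959
As percentage = 40.5


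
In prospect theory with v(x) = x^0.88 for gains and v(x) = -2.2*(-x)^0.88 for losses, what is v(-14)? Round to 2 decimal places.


Since x = -14 < 0, use v(x) = -lambda*(-x)^alpha
(-x) = 14
14^0.88 = 10.1998
v(-14) = -2.2 * 10.1998
= -22.44


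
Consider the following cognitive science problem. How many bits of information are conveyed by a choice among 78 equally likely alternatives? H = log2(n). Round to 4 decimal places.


H = log2(n)
H = log2(78)
= 6.2854


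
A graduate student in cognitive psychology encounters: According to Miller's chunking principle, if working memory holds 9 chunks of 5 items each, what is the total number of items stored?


Total items = chunks * items_per_chunk
= 9 * 5
= 45


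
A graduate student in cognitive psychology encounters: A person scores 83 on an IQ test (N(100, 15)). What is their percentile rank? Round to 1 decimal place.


z = (IQ - mean) / SD
z = (83 - 100) / 15 = -1.1333
Percentile = Phi(-1.1333) * 100
Phi(-1.1333) = 0.128544
= 12.9


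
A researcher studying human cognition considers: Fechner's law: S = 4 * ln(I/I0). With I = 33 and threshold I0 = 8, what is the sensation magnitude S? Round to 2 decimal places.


S = 4 * ln(33/8)
I/I0 = 4.125
ln(4.125) = 1.4171
S = 4 * 1.4171
= 5.67


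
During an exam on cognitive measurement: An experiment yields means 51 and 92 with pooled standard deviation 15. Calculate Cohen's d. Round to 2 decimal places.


Cohen's d = (M1 - M2) / S_pooled
= (51 - 92) / 15
= -41 / 15
= -2.73


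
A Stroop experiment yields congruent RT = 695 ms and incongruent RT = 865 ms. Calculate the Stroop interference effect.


Stroop effect = RT(incongruent) - RT(congruent)
= 865 - 695
= 170 ms


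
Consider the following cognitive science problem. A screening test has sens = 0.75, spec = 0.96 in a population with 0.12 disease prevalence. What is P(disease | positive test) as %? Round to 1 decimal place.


PPV = (sens * prev) / (sens * prev + (1-spec) * (1-prev))
Numerator = 0.75 * 0.12 = 0.09
P(positive and no disease) = (1 - spec) * (1 - prev) = (1 - 0.96) * (1 - 0.12) = 0.0352
Denominator = 0.09 + 0.0352 = 0.1252
PPV = 0.09 / 0.1252 = 0.71885
As percentage = 71.9


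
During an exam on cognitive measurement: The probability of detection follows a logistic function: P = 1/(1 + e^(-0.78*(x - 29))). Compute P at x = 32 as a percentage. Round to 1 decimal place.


P(x) = 1/(1 + e^(-0.78*(32 - 29)))
Exponent = -0.78 * 3 = -2.34
e^(-2.34) = 0.096328
P = 1/(1 + 0.096328) = 0.912136
Percentage = 91.2


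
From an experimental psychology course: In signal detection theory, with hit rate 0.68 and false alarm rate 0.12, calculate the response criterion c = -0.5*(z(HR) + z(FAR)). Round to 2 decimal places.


c = -0.5 * (z(HR) + z(FAR))
z(0.68) = 0.4677
z(0.12) = -1.175
c = -0.5 * (0.4677 + -1.175)
= -0.5 * -0.7073
= 0.35


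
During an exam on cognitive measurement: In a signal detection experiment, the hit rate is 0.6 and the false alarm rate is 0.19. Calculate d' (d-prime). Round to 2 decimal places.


d' = z(HR) - z(FAR)
z(0.6) = 0.2533
z(0.19) = -0.8779
d' = 0.2533 - -0.8779
= 1.13


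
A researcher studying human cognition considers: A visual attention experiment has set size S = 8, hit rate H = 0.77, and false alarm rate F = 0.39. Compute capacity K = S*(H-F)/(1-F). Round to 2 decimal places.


K = S * (H - F) / (1 - F)
H - F = 0.38
1 - F = 0.61
K = 8 * 0.38 / 0.61
= 4.98


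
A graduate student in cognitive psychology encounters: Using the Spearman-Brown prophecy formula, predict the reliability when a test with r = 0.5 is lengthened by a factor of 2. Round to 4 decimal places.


r_new = n*r / (1 + (n-1)*r)
Numerator = 2 * 0.5 = 1.0
Denominator = 1 + 1 * 0.5 = 1.5
r_new = 1.0 / 1.5
= 0.6667


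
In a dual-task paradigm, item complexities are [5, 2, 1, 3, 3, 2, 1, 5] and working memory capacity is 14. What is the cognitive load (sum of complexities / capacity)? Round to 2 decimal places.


Total complexity = 5 + 2 + 1 + 3 + 3 + 2 + 1 + 5 = 22
Load = total / capacity = 22 / 14
= 1.57


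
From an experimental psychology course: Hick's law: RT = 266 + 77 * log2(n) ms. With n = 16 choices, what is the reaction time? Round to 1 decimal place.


RT = 266 + 77 * log2(16)
log2(16) = 4.0
RT = 266 + 77 * 4.0
= 266 + 308.0
= 574.0 ms


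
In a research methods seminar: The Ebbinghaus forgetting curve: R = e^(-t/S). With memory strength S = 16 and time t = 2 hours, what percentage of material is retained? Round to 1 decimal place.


R = e^(-t/S)
-t/S = -2/16 = -0.125
R = e^(-0.125) = 0.882497
Percentage = 0.882497 * 100
= 88.2


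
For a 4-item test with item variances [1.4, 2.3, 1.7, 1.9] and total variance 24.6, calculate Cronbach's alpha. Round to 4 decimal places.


alpha = (k/(k-1)) * (1 - sum(s_i^2)/s_total^2)
sum(item variances) = 7.3
k/(k-1) = 4/3 = 1.333333
1 - 7.3/24.6 = 1 - 0.296748 = 0.703252
alpha = 1.333333 * 0.703252
= 0.9377


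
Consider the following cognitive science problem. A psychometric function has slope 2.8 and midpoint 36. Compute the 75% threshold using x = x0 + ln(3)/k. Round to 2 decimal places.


At P = 0.75: 0.75 = 1/(1 + e^(-k*(x-x0)))
Solving: e^(-k*(x-x0)) = 1/3
x = x0 + ln(3)/k
ln(3) = 1.0986
x = 36 + 1.0986/2.8
= 36 + 0.3924
= 36.39


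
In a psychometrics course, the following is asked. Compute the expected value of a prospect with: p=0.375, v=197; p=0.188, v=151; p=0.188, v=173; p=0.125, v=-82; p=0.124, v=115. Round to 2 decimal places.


EU = sum(p_i * v_i)
0.375 * 197 = 73.875
0.188 * 151 = 28.388
0.188 * 173 = 32.524
0.125 * -82 = -10.25
0.124 * 115 = 14.26
EU = 73.875 + 28.388 + 32.524 + -10.25 + 14.26
= 138.80


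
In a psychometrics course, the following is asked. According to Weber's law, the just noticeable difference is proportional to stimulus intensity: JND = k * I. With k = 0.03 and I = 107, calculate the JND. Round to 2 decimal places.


JND = k * I
JND = 0.03 * 107
= 3.21


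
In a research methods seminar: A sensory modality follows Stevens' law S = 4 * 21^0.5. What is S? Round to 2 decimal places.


S = 4 * 21^0.5
21^0.5 = 4.5826
S = 4 * 4.5826
= 18.33


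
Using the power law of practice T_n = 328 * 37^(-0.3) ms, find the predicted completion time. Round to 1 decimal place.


T_n = 328 * 37^(-0.3)
37^(-0.3) = 0.338485
T_n = 328 * 0.338485
= 111.0 ms


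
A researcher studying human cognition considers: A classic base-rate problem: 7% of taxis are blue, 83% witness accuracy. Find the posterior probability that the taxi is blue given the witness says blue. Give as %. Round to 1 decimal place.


P(blue | says blue) = P(says blue | blue)*P(blue) / [P(says blue | blue)*P(blue) + P(says blue | not blue)*P(not blue)]
Numerator = 0.83 * 0.07 = 0.0581
False identification = 0.17 * 0.93 = 0.1581
P = 0.0581 / (0.0581 + 0.1581)
= 0.0581 / 0.2162
As percentage = 26.9


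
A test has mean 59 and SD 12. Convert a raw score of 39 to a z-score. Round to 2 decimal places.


z = (X - mu) / sigma
= (39 - 59) / 12
= -20 / 12
= -1.67


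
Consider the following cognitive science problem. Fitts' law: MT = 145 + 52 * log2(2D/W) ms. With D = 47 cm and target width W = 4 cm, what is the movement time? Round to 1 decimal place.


MT = 145 + 52 * log2(2*47/4)
2D/W = 23.5
log2(23.5) = 4.5546
MT = 145 + 52 * 4.5546
= 381.8 ms


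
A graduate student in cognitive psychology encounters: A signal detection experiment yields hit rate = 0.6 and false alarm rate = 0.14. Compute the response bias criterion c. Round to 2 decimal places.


c = -0.5 * (z(HR) + z(FAR))
z(0.6) = 0.2533
z(0.14) = -1.0803
c = -0.5 * (0.2533 + -1.0803)
= -0.5 * -0.827
= 0.41


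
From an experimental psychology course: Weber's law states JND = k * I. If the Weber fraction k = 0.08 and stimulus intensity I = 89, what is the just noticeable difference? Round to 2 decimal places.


JND = k * I
JND = 0.08 * 89
= 7.12


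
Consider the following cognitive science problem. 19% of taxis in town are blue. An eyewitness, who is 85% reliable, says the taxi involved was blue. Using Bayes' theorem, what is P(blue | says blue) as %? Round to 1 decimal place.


P(blue | says blue) = P(says blue | blue)*P(blue) / [P(says blue | blue)*P(blue) + P(says blue | not blue)*P(not blue)]
Numerator = 0.85 * 0.19 = 0.1615
False identification = 0.15 * 0.81 = 0.1215
P = 0.1615 / (0.1615 + 0.1215)
= 0.1615 / 0.283
As percentage = 57.1


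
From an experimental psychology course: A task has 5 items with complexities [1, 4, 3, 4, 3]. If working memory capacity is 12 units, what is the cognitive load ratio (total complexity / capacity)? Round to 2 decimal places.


Total complexity = 1 + 4 + 3 + 4 + 3 = 15
Load = total / capacity = 15 / 12
= 1.25


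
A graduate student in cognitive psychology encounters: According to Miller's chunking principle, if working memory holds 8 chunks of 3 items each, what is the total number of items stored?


Total items = chunks * items_per_chunk
= 8 * 3
= 24


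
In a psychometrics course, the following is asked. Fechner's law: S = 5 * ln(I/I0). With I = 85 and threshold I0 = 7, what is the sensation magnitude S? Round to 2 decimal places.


S = 5 * ln(85/7)
I/I0 = 12.142857
ln(12.142857) = 2.4967
S = 5 * 2.4967
= 12.48


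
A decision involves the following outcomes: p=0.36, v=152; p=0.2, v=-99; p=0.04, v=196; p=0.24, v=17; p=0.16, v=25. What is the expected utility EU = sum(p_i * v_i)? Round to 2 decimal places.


EU = sum(p_i * v_i)
0.36 * 152 = 54.72
0.2 * -99 = -19.8
0.04 * 196 = 7.84
0.24 * 17 = 4.08
0.16 * 25 = 4.0
EU = 54.72 + -19.8 + 7.84 + 4.08 + 4.0
= 50.84


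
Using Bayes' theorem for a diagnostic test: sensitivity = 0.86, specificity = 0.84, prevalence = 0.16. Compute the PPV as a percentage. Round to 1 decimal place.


PPV = (sens * prev) / (sens * prev + (1-spec) * (1-prev))
Numerator = 0.86 * 0.16 = 0.1376
P(positive and no disease) = (1 - spec) * (1 - prev) = (1 - 0.84) * (1 - 0.16) = 0.1344
Denominator = 0.1376 + 0.1344 = 0.272
PPV = 0.1376 / 0.272 = 0.505882
As percentage = 50.6


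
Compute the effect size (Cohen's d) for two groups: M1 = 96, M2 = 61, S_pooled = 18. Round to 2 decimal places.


Cohen's d = (M1 - M2) / S_pooled
= (96 - 61) / 18
= 35 / 18
= 1.94


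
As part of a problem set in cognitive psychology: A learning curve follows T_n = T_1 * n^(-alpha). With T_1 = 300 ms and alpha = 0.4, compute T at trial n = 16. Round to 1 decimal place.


T_n = 300 * 16^(-0.4)
16^(-0.4) = 0.329877
T_n = 300 * 0.329877
= 99.0 ms


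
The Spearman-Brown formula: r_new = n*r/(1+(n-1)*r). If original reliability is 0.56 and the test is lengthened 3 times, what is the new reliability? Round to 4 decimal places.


r_new = n*r / (1 + (n-1)*r)
Numerator = 3 * 0.56 = 1.68
Denominator = 1 + 2 * 0.56 = 2.12
r_new = 1.68 / 2.12
= 0.7925


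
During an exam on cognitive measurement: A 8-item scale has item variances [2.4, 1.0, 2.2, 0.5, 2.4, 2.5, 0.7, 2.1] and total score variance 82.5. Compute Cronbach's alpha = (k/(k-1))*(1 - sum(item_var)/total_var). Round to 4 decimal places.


alpha = (k/(k-1)) * (1 - sum(s_i^2)/s_total^2)
sum(item variances) = 13.8
k/(k-1) = 8/7 = 1.142857
1 - 13.8/82.5 = 1 - 0.167273 = 0.832727
alpha = 1.142857 * 0.832727
= 0.9517


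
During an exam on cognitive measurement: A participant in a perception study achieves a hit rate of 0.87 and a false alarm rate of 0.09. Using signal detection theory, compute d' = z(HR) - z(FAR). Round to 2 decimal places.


d' = z(HR) - z(FAR)
z(0.87) = 1.1264
z(0.09) = -1.3408
d' = 1.1264 - -1.3408
= 2.47


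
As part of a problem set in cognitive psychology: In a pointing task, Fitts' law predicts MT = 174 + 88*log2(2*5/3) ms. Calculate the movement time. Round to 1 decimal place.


MT = 174 + 88 * log2(2*5/3)
2D/W = 3.333333
log2(3.333333) = 1.737
MT = 174 + 88 * 1.737
= 326.9 ms


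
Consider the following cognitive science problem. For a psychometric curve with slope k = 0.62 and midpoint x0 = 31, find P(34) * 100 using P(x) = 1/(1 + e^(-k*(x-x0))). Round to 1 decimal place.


P(x) = 1/(1 + e^(-0.62*(34 - 31)))
Exponent = -0.62 * 3 = -1.86
e^(-1.86) = 0.155673
P = 1/(1 + 0.155673) = 0.865297
Percentage = 86.5


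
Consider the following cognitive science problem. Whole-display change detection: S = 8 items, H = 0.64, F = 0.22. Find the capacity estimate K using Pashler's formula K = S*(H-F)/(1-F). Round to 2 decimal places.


K = S * (H - F) / (1 - F)
H - F = 0.42
1 - F = 0.78
K = 8 * 0.42 / 0.78
= 4.31


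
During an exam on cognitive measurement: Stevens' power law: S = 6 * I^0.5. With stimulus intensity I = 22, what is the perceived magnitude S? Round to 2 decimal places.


S = 6 * 22^0.5
22^0.5 = 4.6904
S = 6 * 4.6904
= 28.14


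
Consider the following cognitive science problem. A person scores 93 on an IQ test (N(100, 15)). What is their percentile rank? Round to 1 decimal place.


z = (IQ - mean) / SD
z = (93 - 100) / 15 = -0.4667
Percentile = Phi(-0.4667) * 100
Phi(-0.4667) = 0.320357
= 32.0


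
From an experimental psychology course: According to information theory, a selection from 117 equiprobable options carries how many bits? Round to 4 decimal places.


H = log2(n)
H = log2(117)
= 6.8704


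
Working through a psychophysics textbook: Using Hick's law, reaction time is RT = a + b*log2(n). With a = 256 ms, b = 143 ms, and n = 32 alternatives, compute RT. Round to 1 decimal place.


RT = 256 + 143 * log2(32)
log2(32) = 5.0
RT = 256 + 143 * 5.0
= 256 + 715.0
= 971.0 ms


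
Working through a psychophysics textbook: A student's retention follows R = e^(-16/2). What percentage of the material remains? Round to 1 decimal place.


R = e^(-t/S)
-t/S = -16/2 = -8.0
R = e^(-8.0) = 0.000335
Percentage = 0.000335 * 100
= 0.0


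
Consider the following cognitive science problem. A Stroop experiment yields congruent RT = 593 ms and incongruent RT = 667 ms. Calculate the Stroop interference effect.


Stroop effect = RT(incongruent) - RT(congruent)
= 667 - 593
= 74 ms


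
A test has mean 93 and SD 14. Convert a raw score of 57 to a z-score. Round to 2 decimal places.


z = (X - mu) / sigma
= (57 - 93) / 14
= -36 / 14
= -2.57


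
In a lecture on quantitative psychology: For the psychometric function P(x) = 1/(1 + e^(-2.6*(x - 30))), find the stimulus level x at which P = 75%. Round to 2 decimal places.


At P = 0.75: 0.75 = 1/(1 + e^(-k*(x-x0)))
Solving: e^(-k*(x-x0)) = 1/3
x = x0 + ln(3)/k
ln(3) = 1.0986
x = 30 + 1.0986/2.6
= 30 + 0.4225
= 30.42


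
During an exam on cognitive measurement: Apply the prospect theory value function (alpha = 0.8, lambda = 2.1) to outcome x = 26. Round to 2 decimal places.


Since x = 26 >= 0, use v(x) = x^0.8
26^0.8 = 13.5512
v(26) = 13.55


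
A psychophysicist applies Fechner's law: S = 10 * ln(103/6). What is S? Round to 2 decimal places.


S = 10 * ln(103/6)
I/I0 = 17.166667
ln(17.166667) = 2.843
S = 10 * 2.843
= 28.43


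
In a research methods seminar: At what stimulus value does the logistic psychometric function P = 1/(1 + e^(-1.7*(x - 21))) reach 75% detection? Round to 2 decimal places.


At P = 0.75: 0.75 = 1/(1 + e^(-k*(x-x0)))
Solving: e^(-k*(x-x0)) = 1/3
x = x0 + ln(3)/k
ln(3) = 1.0986
x = 21 + 1.0986/1.7
= 21 + 0.6462
= 21.65


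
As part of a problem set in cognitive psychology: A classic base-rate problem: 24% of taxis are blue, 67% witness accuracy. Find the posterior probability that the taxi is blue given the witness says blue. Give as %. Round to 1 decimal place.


P(blue | says blue) = P(says blue | blue)*P(blue) / [P(says blue | blue)*P(blue) + P(says blue | not blue)*P(not blue)]
Numerator = 0.67 * 0.24 = 0.1608
False identification = 0.33 * 0.76 = 0.2508
P = 0.1608 / (0.1608 + 0.2508)
= 0.1608 / 0.4116
As percentage = 39.1


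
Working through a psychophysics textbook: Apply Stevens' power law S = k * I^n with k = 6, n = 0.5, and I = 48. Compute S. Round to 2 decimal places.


S = 6 * 48^0.5
48^0.5 = 6.9282
S = 6 * 6.9282
= 41.57


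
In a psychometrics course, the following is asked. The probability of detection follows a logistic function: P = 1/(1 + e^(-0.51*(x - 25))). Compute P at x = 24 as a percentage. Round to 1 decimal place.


P(x) = 1/(1 + e^(-0.51*(24 - 25)))
Exponent = -0.51 * -1 = 0.51
e^(0.51) = 1.665291
P = 1/(1 + 1.665291) = 0.375194
Percentage = 37.5


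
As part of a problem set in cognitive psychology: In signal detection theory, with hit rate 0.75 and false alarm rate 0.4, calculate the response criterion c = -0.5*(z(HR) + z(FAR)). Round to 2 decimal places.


c = -0.5 * (z(HR) + z(FAR))
z(0.75) = 0.6745
z(0.4) = -0.2533
c = -0.5 * (0.6745 + -0.2533)
= -0.5 * 0.4212
= -0.21


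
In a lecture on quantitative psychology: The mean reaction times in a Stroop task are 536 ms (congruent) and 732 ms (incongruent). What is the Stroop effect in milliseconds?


Stroop effect = RT(incongruent) - RT(congruent)
= 732 - 536
= 196 ms


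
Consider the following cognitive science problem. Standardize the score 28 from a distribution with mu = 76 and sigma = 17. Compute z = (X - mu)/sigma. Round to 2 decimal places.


z = (X - mu) / sigma
= (28 - 76) / 17
= -48 / 17
= -2.82


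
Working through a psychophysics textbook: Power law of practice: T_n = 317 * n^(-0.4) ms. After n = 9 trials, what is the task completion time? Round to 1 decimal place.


T_n = 317 * 9^(-0.4)
9^(-0.4) = 0.415244
T_n = 317 * 0.415244
= 131.6 ms


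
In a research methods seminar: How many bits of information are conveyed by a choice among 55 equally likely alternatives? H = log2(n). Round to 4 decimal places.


H = log2(n)
H = log2(55)
= 5.7814


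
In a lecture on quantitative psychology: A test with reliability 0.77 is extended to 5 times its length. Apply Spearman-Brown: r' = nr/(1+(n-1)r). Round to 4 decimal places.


r_new = n*r / (1 + (n-1)*r)
Numerator = 5 * 0.77 = 3.85
Denominator = 1 + 4 * 0.77 = 4.08
r_new = 3.85 / 4.08
= 0.9436


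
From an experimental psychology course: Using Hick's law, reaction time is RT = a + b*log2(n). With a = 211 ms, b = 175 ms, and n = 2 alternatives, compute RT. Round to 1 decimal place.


RT = 211 + 175 * log2(2)
log2(2) = 1.0
RT = 211 + 175 * 1.0
= 211 + 175.0
= 386.0 ms


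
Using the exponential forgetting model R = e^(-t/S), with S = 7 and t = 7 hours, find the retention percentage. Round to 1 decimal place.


R = e^(-t/S)
-t/S = -7/7 = -1.0
R = e^(-1.0) = 0.367879
Percentage = 0.367879 * 100
= 36.8


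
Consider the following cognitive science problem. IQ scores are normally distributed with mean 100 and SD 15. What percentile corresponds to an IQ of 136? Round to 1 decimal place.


z = (IQ - mean) / SD
z = (136 - 100) / 15 = 2.4
Percentile = Phi(2.4) * 100
Phi(2.4) = 0.991802
= 99.2


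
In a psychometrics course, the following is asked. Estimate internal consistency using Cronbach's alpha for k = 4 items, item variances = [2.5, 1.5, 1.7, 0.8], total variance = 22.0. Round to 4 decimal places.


alpha = (k/(k-1)) * (1 - sum(s_i^2)/s_total^2)
sum(item variances) = 6.5
k/(k-1) = 4/3 = 1.333333
1 - 6.5/22.0 = 1 - 0.295455 = 0.704545
alpha = 1.333333 * 0.704545
= 0.9394


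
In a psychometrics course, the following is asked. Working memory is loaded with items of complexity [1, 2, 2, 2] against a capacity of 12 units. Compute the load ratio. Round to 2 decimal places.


Total complexity = 1 + 2 + 2 + 2 = 7
Load = total / capacity = 7 / 12
= 0.58


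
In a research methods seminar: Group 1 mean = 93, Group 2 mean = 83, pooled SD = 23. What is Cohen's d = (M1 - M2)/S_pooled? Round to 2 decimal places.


Cohen's d = (M1 - M2) / S_pooled
= (93 - 83) / 23
= 10 / 23
= 0.43


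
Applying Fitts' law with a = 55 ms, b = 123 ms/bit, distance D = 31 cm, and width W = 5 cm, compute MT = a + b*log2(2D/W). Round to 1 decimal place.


MT = 55 + 123 * log2(2*31/5)
2D/W = 12.4
log2(12.4) = 3.6323
MT = 55 + 123 * 3.6323
= 501.8 ms


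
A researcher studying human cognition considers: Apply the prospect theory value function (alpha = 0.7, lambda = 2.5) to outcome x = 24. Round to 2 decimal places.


Since x = 24 >= 0, use v(x) = x^0.7
24^0.7 = 9.2501
v(24) = 9.25


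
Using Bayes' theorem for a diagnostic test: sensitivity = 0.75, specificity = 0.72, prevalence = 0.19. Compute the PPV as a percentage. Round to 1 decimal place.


PPV = (sens * prev) / (sens * prev + (1-spec) * (1-prev))
Numerator = 0.75 * 0.19 = 0.1425
P(positive and no disease) = (1 - spec) * (1 - prev) = (1 - 0.72) * (1 - 0.19) = 0.2268
Denominator = 0.1425 + 0.2268 = 0.3693
PPV = 0.1425 / 0.3693 = 0.385865
As percentage = 38.6


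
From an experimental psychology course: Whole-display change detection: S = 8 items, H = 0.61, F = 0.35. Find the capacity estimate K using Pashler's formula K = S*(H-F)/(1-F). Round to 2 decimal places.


K = S * (H - F) / (1 - F)
H - F = 0.26
1 - F = 0.65
K = 8 * 0.26 / 0.65
= 3.20


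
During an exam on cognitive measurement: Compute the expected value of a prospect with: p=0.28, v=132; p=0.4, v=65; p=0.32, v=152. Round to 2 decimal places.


EU = sum(p_i * v_i)
0.28 * 132 = 36.96
0.4 * 65 = 26.0
0.32 * 152 = 48.64
EU = 36.96 + 26.0 + 48.64
= 111.60


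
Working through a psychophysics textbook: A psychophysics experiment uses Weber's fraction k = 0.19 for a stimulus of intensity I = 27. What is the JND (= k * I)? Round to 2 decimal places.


JND = k * I
JND = 0.19 * 27
= 5.13


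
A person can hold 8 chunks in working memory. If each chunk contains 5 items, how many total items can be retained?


Total items = chunks * items_per_chunk
= 8 * 5
= 40


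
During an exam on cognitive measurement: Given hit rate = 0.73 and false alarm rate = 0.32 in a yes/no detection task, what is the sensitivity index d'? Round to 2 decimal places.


d' = z(HR) - z(FAR)
z(0.73) = 0.6128
z(0.32) = -0.4677
d' = 0.6128 - -0.4677
= 1.08


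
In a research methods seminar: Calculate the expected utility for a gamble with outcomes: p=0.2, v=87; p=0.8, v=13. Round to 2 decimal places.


EU = sum(p_i * v_i)
0.2 * 87 = 17.4
0.8 * 13 = 10.4
EU = 17.4 + 10.4
= 27.80


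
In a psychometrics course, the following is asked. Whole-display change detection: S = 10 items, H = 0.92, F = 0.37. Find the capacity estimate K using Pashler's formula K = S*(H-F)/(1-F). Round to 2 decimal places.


K = S * (H - F) / (1 - F)
H - F = 0.55
1 - F = 0.63
K = 10 * 0.55 / 0.63
= 8.73


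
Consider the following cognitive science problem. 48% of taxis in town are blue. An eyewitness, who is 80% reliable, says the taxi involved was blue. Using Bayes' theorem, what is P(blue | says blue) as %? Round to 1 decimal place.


P(blue | says blue) = P(says blue | blue)*P(blue) / [P(says blue | blue)*P(blue) + P(says blue | not blue)*P(not blue)]
Numerator = 0.8 * 0.48 = 0.384
False identification = 0.2 * 0.52 = 0.104
P = 0.384 / (0.384 + 0.104)
= 0.384 / 0.488
As percentage = 78.7


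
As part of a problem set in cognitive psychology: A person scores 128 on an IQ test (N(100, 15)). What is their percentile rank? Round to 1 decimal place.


z = (IQ - mean) / SD
z = (128 - 100) / 15 = 1.8667
Percentile = Phi(1.8667) * 100
Phi(1.8667) = 0.969028
= 96.9


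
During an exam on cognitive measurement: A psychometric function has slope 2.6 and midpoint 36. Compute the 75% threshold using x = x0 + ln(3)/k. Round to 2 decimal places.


At P = 0.75: 0.75 = 1/(1 + e^(-k*(x-x0)))
Solving: e^(-k*(x-x0)) = 1/3
x = x0 + ln(3)/k
ln(3) = 1.0986
x = 36 + 1.0986/2.6
= 36 + 0.4225
= 36.42


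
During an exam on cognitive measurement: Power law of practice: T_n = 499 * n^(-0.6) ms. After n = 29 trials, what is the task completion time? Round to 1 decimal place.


T_n = 499 * 29^(-0.6)
29^(-0.6) = 0.132605
T_n = 499 * 0.132605
= 66.2 ms


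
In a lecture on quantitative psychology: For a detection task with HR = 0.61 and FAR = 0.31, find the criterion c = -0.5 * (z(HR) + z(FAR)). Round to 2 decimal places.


c = -0.5 * (z(HR) + z(FAR))
z(0.61) = 0.2793
z(0.31) = -0.4959
c = -0.5 * (0.2793 + -0.4959)
= -0.5 * -0.2166
= 0.11


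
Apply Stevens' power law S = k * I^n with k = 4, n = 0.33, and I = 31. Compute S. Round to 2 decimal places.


S = 4 * 31^0.33
31^0.33 = 3.1056
S = 4 * 3.1056
= 12.42


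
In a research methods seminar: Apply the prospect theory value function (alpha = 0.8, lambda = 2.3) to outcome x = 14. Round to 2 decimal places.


Since x = 14 >= 0, use v(x) = x^0.8
14^0.8 = 8.2585
v(14) = 8.26


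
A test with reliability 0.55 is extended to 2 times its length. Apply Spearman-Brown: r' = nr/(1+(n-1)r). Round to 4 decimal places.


r_new = n*r / (1 + (n-1)*r)
Numerator = 2 * 0.55 = 1.1
Denominator = 1 + 1 * 0.55 = 1.55
r_new = 1.1 / 1.55
= 0.7097


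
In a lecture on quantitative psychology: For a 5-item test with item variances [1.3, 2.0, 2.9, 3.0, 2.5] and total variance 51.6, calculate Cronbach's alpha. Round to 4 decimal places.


alpha = (k/(k-1)) * (1 - sum(s_i^2)/s_total^2)
sum(item variances) = 11.7
k/(k-1) = 5/4 = 1.25
1 - 11.7/51.6 = 1 - 0.226744 = 0.773256
alpha = 1.25 * 0.773256
= 0.9666


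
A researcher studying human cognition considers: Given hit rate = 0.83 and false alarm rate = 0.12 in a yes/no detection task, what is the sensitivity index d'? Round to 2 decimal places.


d' = z(HR) - z(FAR)
z(0.83) = 0.9542
z(0.12) = -1.175
d' = 0.9542 - -1.175
= 2.13


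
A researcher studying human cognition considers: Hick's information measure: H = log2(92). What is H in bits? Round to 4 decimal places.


H = log2(n)
H = log2(92)
= 6.5236


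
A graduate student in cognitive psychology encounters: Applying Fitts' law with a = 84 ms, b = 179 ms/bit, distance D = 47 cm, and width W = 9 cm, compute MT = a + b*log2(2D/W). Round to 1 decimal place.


MT = 84 + 179 * log2(2*47/9)
2D/W = 10.444444
log2(10.444444) = 3.3847
MT = 84 + 179 * 3.3847
= 689.9 ms


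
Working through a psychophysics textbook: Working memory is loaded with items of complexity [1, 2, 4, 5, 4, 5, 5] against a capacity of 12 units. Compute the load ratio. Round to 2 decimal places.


Total complexity = 1 + 2 + 4 + 5 + 4 + 5 + 5 = 26
Load = total / capacity = 26 / 12
= 2.17
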